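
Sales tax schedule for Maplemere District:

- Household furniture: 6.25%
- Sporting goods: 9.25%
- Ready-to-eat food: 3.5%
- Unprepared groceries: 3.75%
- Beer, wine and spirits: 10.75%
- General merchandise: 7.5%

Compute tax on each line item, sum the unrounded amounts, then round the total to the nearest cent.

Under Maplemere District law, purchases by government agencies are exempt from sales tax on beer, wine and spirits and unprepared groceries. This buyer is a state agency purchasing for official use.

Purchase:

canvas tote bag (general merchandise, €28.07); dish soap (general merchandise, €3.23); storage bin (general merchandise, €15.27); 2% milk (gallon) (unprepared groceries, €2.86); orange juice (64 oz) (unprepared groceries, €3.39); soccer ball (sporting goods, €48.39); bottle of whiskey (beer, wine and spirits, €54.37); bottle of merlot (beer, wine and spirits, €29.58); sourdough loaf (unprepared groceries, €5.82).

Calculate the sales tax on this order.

Canvas tote bag €28.07: general merchandise → 7.5% → €2.10525
Dish soap €3.23: general merchandise → 7.5% → €0.24225
Storage bin €15.27: general merchandise → 7.5% → €1.14525
2% milk (gallon) €2.86: unprepared groceries, buyer-exempt → 0% → €0.00
Orange juice (64 oz) €3.39: unprepared groceries, buyer-exempt → 0% → €0.00
Soccer ball €48.39: sporting goods → 9.25% → €4.476075
Bottle of whiskey €54.37: beer, wine and spirits, buyer-exempt → 0% → €0.00
Bottle of merlot €29.58: beer, wine and spirits, buyer-exempt → 0% → €0.00
Sourdough loaf €5.82: unprepared groceries, buyer-exempt → 0% → €0.00
Unrounded tax sum = €7.968825 → €7.97

€7.97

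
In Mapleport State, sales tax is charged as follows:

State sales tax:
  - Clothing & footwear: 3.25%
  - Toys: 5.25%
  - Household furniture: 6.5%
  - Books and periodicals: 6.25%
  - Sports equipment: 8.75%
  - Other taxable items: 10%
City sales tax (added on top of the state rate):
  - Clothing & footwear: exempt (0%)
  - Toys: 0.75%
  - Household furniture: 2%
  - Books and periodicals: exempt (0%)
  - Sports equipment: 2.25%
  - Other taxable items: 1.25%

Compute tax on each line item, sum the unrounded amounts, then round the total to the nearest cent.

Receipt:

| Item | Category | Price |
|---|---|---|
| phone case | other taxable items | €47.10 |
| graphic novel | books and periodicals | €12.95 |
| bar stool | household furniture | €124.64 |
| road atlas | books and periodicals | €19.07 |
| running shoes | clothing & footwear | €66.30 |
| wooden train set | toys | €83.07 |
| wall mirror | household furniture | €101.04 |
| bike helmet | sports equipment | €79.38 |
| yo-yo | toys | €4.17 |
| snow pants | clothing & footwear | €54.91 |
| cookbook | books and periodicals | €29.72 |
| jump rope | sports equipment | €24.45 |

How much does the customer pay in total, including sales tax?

Phone case €47.10: other taxable items → 10% + 1.25% city = 11.25% → €5.29875
Graphic novel €12.95: books and periodicals → 6.25% + 0% city = 6.25% → €0.809375
Bar stool €124.64: household furniture → 6.5% + 2% city = 8.5% → €10.5944
Road atlas €19.07: books and periodicals → 6.25% + 0% city = 6.25% → €1.191875
Running shoes €66.30: clothing & footwear → 3.25% + 0% city = 3.25% → €2.15475
Wooden train set €83.07: toys → 5.25% + 0.75% city = 6% → €4.9842
Wall mirror €101.04: household furniture → 6.5% + 2% city = 8.5% → €8.5884
Bike helmet €79.38: sports equipment → 8.75% + 2.25% city = 11% → €8.7318
Yo-yo €4.17: toys → 5.25% + 0.75% city = 6% → €0.2502
Snow pants €54.91: clothing & footwear → 3.25% + 0% city = 3.25% → €1.784575
Cookbook €29.72: books and periodicals → 6.25% + 0% city = 6.25% → €1.8575
Jump rope €24.45: sports equipment → 8.75% + 2.25% city = 11% → €2.6895
Subtotal = €646.80; unrounded tax = €48.935325 → €48.94; total due = €695.74

€695.74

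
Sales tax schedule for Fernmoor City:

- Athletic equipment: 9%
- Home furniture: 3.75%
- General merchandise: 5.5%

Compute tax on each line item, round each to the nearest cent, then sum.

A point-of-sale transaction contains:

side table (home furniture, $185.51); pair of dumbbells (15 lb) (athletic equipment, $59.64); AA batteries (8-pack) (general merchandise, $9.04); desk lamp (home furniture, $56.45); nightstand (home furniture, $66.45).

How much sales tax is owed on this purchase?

$17.44

Side table $185.51: home furniture → 3.75% → $6.96
Pair of dumbbells (15 lb) $59.64: athletic equipment → 9% → $5.37
AA batteries (8-pack) $9.04: general merchandise → 5.5% → $0.50
Desk lamp $56.45: home furniture → 3.75% → $2.12
Nightstand $66.45: home furniture → 3.75% → $2.49
Total tax = $6.96 + $5.37 + $0.50 + $2.12 + $2.49 = $17.44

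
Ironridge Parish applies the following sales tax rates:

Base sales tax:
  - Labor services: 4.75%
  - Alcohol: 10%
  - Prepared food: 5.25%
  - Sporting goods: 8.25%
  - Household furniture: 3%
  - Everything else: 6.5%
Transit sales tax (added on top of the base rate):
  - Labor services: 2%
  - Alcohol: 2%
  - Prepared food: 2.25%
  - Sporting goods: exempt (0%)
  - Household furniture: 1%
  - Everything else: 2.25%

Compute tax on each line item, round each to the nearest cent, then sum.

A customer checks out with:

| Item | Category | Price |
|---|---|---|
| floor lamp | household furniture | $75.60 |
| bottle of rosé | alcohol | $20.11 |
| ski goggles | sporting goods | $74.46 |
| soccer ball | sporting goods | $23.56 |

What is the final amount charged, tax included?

Floor lamp $75.60: household furniture → 3% + 1% transit = 4% → $3.02
Bottle of rosé $20.11: alcohol → 10% + 2% transit = 12% → $2.41
Ski goggles $74.46: sporting goods → 8.25% + 0% transit = 8.25% → $6.14
Soccer ball $23.56: sporting goods → 8.25% + 0% transit = 8.25% → $1.94
Subtotal = $193.73; tax = $13.51; total due = $207.24

$207.24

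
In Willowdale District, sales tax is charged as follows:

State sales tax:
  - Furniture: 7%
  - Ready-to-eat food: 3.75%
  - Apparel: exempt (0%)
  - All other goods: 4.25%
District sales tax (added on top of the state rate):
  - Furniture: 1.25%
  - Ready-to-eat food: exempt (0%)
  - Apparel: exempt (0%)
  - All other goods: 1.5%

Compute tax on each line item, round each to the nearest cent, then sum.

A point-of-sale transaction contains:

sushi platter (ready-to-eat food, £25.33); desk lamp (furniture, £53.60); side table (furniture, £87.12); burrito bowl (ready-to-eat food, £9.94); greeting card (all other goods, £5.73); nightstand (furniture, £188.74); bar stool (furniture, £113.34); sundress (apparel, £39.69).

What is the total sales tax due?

Sushi platter £25.33: ready-to-eat food → 3.75% + 0% district = 3.75% → £0.95
Desk lamp £53.60: furniture → 7% + 1.25% district = 8.25% → £4.42
Side table £87.12: furniture → 7% + 1.25% district = 8.25% → £7.19
Burrito bowl £9.94: ready-to-eat food → 3.75% + 0% district = 3.75% → £0.37
Greeting card £5.73: all other goods → 4.25% + 1.5% district = 5.75% → £0.33
Nightstand £188.74: furniture → 7% + 1.25% district = 8.25% → £15.57
Bar stool £113.34: furniture → 7% + 1.25% district = 8.25% → £9.35
Sundress £39.69: apparel → 0% + 0% district = 0% → £0.00
Total tax = £0.95 + £4.42 + £7.19 + £0.37 + £0.33 + £15.57 + £9.35 = £38.18

£38.18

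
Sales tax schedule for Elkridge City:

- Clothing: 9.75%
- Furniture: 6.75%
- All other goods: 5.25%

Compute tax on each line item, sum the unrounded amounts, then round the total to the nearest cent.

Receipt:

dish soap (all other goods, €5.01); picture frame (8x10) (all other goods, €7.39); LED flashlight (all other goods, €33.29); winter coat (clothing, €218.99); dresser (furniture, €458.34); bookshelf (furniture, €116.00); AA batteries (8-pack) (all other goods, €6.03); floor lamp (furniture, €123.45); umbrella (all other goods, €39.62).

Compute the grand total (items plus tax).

Dish soap €5.01: all other goods → 5.25% → €0.263025
Picture frame (8x10) €7.39: all other goods → 5.25% → €0.387975
LED flashlight €33.29: all other goods → 5.25% → €1.747725
Winter coat €218.99: clothing → 9.75% → €21.351525
Dresser €458.34: furniture → 6.75% → €30.93795
Bookshelf €116.00: furniture → 6.75% → €7.83
AA batteries (8-pack) €6.03: all other goods → 5.25% → €0.316575
Floor lamp €123.45: furniture → 6.75% → €8.332875
Umbrella €39.62: all other goods → 5.25% → €2.08005
Subtotal = €1008.12; unrounded tax = €73.2477 → €73.25; total due = €1081.37

€1081.37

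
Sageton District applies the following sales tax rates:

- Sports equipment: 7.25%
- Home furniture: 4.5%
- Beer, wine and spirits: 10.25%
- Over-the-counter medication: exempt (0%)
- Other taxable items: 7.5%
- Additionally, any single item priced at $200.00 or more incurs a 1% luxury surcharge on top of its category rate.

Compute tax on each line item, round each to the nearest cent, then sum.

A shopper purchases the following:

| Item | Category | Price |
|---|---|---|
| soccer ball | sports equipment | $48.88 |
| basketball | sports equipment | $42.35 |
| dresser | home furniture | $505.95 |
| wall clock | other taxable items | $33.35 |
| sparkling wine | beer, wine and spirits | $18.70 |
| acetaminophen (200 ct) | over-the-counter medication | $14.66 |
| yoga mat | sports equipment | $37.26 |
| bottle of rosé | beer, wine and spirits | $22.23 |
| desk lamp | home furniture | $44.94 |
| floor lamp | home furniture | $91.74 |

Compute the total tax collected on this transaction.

Soccer ball $48.88: sports equipment → 7.25% → $3.54
Basketball $42.35: sports equipment → 7.25% → $3.07
Dresser $505.95: home furniture → 4.5% + 1% surcharge = 5.5% → $27.83
Wall clock $33.35: other taxable items → 7.5% → $2.50
Sparkling wine $18.70: beer, wine and spirits → 10.25% → $1.92
Acetaminophen (200 ct) $14.66: over-the-counter medication → 0% → $0.00
Yoga mat $37.26: sports equipment → 7.25% → $2.70
Bottle of rosé $22.23: beer, wine and spirits → 10.25% → $2.28
Desk lamp $44.94: home furniture → 4.5% → $2.02
Floor lamp $91.74: home furniture → 4.5% → $4.13
Total tax = $3.54 + $3.07 + $27.83 + $2.50 + $1.92 + $2.70 + $2.28 + $2.02 + $4.13 = $49.99

$49.99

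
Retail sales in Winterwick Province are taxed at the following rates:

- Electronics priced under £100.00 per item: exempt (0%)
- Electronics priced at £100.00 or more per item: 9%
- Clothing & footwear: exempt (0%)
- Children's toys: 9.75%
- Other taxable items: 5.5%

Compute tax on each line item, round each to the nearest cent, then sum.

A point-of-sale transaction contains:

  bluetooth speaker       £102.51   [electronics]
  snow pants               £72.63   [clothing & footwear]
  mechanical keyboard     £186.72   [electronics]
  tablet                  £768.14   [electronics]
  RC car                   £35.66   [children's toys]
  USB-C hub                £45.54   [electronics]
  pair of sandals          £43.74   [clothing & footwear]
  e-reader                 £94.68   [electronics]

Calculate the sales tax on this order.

£98.64

Bluetooth speaker £102.51: electronics, £100.00 or more → 9% → £9.23
Snow pants £72.63: clothing & footwear → 0% → £0.00
Mechanical keyboard £186.72: electronics, £100.00 or more → 9% → £16.80
Tablet £768.14: electronics, £100.00 or more → 9% → £69.13
RC car £35.66: children's toys → 9.75% → £3.48
USB-C hub £45.54: electronics, under £100.00 → 0% → £0.00
Pair of sandals £43.74: clothing & footwear → 0% → £0.00
E-reader £94.68: electronics, under £100.00 → 0% → £0.00
Total tax = £9.23 + £16.80 + £69.13 + £3.48 = £98.64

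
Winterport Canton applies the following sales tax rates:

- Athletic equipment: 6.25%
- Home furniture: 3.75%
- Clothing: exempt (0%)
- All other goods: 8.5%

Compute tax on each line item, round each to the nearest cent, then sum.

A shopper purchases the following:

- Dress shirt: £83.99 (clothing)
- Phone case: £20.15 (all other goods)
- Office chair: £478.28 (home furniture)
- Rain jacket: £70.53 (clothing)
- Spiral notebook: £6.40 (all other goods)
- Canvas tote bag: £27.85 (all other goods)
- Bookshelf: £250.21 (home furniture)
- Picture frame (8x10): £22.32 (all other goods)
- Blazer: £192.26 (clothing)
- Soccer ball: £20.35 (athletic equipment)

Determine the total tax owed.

Dress shirt £83.99: clothing → 0% → £0.00
Phone case £20.15: all other goods → 8.5% → £1.71
Office chair £478.28: home furniture → 3.75% → £17.94
Rain jacket £70.53: clothing → 0% → £0.00
Spiral notebook £6.40: all other goods → 8.5% → £0.54
Canvas tote bag £27.85: all other goods → 8.5% → £2.37
Bookshelf £250.21: home furniture → 3.75% → £9.38
Picture frame (8x10) £22.32: all other goods → 8.5% → £1.90
Blazer £192.26: clothing → 0% → £0.00
Soccer ball £20.35: athletic equipment → 6.25% → £1.27
Total tax = £1.71 + £17.94 + £0.54 + £2.37 + £9.38 + £1.90 + £1.27 = £35.11

£35.11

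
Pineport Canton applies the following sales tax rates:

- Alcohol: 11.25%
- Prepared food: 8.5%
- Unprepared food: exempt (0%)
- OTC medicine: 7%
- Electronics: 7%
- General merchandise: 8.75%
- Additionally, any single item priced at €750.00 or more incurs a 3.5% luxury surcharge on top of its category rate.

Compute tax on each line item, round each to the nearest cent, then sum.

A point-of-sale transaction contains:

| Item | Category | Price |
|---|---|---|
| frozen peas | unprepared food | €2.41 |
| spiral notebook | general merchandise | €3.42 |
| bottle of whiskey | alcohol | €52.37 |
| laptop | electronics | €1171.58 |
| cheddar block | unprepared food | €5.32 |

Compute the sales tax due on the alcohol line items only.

Bottle of whiskey €52.37: alcohol → 11.25% → €5.89
Tax on alcohol = €5.89

€5.89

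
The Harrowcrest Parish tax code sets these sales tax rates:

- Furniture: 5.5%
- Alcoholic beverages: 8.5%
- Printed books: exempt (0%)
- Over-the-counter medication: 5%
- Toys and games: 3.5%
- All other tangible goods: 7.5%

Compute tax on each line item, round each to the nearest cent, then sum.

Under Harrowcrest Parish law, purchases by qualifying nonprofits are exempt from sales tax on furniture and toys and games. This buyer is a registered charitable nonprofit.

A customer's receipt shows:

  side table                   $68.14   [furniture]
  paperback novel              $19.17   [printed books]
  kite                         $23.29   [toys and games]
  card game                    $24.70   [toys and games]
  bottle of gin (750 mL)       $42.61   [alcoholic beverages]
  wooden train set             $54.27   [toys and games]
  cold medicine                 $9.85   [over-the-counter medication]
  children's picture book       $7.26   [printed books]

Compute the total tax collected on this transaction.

$4.11

Side table $68.14: furniture, buyer-exempt → 0% → $0.00
Paperback novel $19.17: printed books → 0% → $0.00
Kite $23.29: toys and games, buyer-exempt → 0% → $0.00
Card game $24.70: toys and games, buyer-exempt → 0% → $0.00
Bottle of gin (750 mL) $42.61: alcoholic beverages → 8.5% → $3.62
Wooden train set $54.27: toys and games, buyer-exempt → 0% → $0.00
Cold medicine $9.85: over-the-counter medication → 5% → $0.49
Children's picture book $7.26: printed books → 0% → $0.00
Total tax = $3.62 + $0.49 = $4.11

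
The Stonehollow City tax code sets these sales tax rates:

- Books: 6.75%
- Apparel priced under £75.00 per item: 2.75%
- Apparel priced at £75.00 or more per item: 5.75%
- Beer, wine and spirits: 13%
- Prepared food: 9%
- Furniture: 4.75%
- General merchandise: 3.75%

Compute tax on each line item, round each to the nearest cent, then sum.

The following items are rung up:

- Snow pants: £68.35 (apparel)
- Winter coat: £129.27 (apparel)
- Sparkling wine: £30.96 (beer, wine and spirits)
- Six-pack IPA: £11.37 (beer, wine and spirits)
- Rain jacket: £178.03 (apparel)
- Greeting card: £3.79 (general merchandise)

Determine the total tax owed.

£25.19

Snow pants £68.35: apparel, under £75.00 → 2.75% → £1.88
Winter coat £129.27: apparel, £75.00 or more → 5.75% → £7.43
Sparkling wine £30.96: beer, wine and spirits → 13% → £4.02
Six-pack IPA £11.37: beer, wine and spirits → 13% → £1.48
Rain jacket £178.03: apparel, £75.00 or more → 5.75% → £10.24
Greeting card £3.79: general merchandise → 3.75% → £0.14
Total tax = £1.88 + £7.43 + £4.02 + £1.48 + £10.24 + £0.14 = £25.19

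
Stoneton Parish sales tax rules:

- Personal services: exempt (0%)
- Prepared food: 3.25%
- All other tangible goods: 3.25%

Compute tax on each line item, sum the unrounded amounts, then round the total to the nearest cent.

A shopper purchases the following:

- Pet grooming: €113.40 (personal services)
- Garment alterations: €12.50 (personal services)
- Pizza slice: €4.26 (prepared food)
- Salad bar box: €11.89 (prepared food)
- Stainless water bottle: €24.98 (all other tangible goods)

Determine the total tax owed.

Pet grooming €113.40: personal services → 0% → €0.00
Garment alterations €12.50: personal services → 0% → €0.00
Pizza slice €4.26: prepared food → 3.25% → €0.13845
Salad bar box €11.89: prepared food → 3.25% → €0.386425
Stainless water bottle €24.98: all other tangible goods → 3.25% → €0.81185
Unrounded tax sum = €1.336725 → €1.34

€1.34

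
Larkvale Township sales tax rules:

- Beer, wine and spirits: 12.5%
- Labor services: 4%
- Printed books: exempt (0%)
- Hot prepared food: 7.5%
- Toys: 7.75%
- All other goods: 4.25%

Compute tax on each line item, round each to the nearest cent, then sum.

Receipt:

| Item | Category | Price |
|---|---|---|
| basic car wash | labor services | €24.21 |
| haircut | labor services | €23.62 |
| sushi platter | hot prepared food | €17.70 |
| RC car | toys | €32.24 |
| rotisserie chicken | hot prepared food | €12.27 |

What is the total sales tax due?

€6.66

Basic car wash €24.21: labor services → 4% → €0.97
Haircut €23.62: labor services → 4% → €0.94
Sushi platter €17.70: hot prepared food → 7.5% → €1.33
RC car €32.24: toys → 7.75% → €2.50
Rotisserie chicken €12.27: hot prepared food → 7.5% → €0.92
Total tax = €0.97 + €0.94 + €1.33 + €2.50 + €0.92 = €6.66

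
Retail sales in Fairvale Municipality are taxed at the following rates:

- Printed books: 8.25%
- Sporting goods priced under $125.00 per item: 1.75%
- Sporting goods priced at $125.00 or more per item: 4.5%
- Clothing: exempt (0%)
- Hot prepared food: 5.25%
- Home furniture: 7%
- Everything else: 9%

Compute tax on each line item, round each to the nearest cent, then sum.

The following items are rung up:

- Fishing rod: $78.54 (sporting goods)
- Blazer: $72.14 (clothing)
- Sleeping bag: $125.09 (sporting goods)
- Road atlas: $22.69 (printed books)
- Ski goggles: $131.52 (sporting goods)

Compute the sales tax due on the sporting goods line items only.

$12.92

Fishing rod $78.54: sporting goods, under $125.00 → 1.75% → $1.37
Sleeping bag $125.09: sporting goods, $125.00 or more → 4.5% → $5.63
Ski goggles $131.52: sporting goods, $125.00 or more → 4.5% → $5.92
Tax on sporting goods = $1.37 + $5.63 + $5.92 = $12.92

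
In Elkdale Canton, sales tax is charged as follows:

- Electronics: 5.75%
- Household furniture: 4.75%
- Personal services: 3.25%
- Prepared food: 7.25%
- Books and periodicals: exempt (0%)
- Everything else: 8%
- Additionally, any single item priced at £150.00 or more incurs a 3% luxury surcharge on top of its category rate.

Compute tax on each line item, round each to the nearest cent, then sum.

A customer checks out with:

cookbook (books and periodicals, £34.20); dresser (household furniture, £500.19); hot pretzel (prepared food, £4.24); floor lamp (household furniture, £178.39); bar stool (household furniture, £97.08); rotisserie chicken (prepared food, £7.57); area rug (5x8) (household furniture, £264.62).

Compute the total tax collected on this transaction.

£78.57

Cookbook £34.20: books and periodicals → 0% → £0.00
Dresser £500.19: household furniture → 4.75% + 3% surcharge = 7.75% → £38.76
Hot pretzel £4.24: prepared food → 7.25% → £0.31
Floor lamp £178.39: household furniture → 4.75% + 3% surcharge = 7.75% → £13.83
Bar stool £97.08: household furniture → 4.75% → £4.61
Rotisserie chicken £7.57: prepared food → 7.25% → £0.55
Area rug (5x8) £264.62: household furniture → 4.75% + 3% surcharge = 7.75% → £20.51
Total tax = £38.76 + £0.31 + £13.83 + £4.61 + £0.55 + £20.51 = £78.57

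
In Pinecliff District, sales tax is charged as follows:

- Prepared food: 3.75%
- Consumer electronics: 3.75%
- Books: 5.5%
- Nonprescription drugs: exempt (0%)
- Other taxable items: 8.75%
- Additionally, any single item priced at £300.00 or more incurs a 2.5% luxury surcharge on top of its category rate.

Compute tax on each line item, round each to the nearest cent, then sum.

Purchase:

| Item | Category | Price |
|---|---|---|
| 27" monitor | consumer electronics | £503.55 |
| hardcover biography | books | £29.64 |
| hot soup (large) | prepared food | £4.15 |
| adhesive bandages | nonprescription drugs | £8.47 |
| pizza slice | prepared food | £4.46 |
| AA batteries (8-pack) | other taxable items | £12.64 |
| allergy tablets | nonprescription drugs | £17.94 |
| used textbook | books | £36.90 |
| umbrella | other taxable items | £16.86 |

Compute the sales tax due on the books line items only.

Hardcover biography £29.64: books → 5.5% → £1.63
Used textbook £36.90: books → 5.5% → £2.03
Tax on books = £1.63 + £2.03 = £3.66

£3.66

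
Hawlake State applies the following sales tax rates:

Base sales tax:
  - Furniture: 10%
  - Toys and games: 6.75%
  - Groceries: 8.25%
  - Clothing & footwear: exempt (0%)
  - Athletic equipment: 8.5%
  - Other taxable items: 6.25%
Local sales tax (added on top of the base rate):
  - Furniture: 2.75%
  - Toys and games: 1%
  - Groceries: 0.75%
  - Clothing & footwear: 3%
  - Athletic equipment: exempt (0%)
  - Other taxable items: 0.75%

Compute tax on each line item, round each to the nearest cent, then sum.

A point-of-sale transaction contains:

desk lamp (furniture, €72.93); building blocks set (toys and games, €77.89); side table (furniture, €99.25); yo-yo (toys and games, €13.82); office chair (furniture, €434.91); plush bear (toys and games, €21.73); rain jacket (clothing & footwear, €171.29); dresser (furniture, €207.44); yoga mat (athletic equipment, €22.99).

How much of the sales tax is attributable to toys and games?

Building blocks set €77.89: toys and games → 6.75% + 1% local = 7.75% → €6.04
Yo-yo €13.82: toys and games → 6.75% + 1% local = 7.75% → €1.07
Plush bear €21.73: toys and games → 6.75% + 1% local = 7.75% → €1.68
Tax on toys and games = €6.04 + €1.07 + €1.68 = €8.79

€8.79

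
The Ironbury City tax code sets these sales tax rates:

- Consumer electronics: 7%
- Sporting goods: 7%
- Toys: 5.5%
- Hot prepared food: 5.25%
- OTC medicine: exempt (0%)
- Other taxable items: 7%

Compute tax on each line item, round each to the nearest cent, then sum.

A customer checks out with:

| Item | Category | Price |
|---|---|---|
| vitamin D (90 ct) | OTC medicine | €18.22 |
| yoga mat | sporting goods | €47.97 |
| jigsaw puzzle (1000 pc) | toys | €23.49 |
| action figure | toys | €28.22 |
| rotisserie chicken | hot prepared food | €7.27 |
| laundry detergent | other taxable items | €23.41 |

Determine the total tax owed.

Vitamin D (90 ct) €18.22: OTC medicine → 0% → €0.00
Yoga mat €47.97: sporting goods → 7% → €3.36
Jigsaw puzzle (1000 pc) €23.49: toys → 5.5% → €1.29
Action figure €28.22: toys → 5.5% → €1.55
Rotisserie chicken €7.27: hot prepared food → 5.25% → €0.38
Laundry detergent €23.41: other taxable items → 7% → €1.64
Total tax = €3.36 + €1.29 + €1.55 + €0.38 + €1.64 = €8.22

€8.22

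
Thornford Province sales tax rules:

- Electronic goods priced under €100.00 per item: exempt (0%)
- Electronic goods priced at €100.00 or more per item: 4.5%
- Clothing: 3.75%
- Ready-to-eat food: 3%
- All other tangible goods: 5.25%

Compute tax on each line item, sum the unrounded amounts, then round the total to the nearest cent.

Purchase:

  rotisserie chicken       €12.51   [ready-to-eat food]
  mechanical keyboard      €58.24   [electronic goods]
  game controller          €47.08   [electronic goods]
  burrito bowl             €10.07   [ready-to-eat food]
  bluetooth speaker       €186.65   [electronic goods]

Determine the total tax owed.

€9.08

Rotisserie chicken €12.51: ready-to-eat food → 3% → €0.3753
Mechanical keyboard €58.24: electronic goods, under €100.00 → 0% → €0.00
Game controller €47.08: electronic goods, under €100.00 → 0% → €0.00
Burrito bowl €10.07: ready-to-eat food → 3% → €0.3021
Bluetooth speaker €186.65: electronic goods, €100.00 or more → 4.5% → €8.39925
Unrounded tax sum = €9.07665 → €9.08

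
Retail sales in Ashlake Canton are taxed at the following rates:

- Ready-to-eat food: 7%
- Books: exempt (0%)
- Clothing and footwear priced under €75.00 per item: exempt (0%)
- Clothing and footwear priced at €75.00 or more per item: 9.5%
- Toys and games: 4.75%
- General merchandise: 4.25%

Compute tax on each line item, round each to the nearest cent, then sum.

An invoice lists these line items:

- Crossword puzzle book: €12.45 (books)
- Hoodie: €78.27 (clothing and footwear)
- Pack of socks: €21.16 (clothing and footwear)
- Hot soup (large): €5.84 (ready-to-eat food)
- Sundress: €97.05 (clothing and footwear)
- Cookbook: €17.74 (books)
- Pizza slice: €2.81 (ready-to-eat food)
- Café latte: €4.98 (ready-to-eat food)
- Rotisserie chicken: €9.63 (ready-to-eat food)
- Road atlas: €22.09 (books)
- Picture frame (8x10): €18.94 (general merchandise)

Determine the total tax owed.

€19.09

Crossword puzzle book €12.45: books → 0% → €0.00
Hoodie €78.27: clothing and footwear, €75.00 or more → 9.5% → €7.44
Pack of socks €21.16: clothing and footwear, under €75.00 → 0% → €0.00
Hot soup (large) €5.84: ready-to-eat food → 7% → €0.41
Sundress €97.05: clothing and footwear, €75.00 or more → 9.5% → €9.22
Cookbook €17.74: books → 0% → €0.00
Pizza slice €2.81: ready-to-eat food → 7% → €0.20
Café latte €4.98: ready-to-eat food → 7% → €0.35
Rotisserie chicken €9.63: ready-to-eat food → 7% → €0.67
Road atlas €22.09: books → 0% → €0.00
Picture frame (8x10) €18.94: general merchandise → 4.25% → €0.80
Total tax = €7.44 + €0.41 + €9.22 + €0.20 + €0.35 + €0.67 + €0.80 = €19.09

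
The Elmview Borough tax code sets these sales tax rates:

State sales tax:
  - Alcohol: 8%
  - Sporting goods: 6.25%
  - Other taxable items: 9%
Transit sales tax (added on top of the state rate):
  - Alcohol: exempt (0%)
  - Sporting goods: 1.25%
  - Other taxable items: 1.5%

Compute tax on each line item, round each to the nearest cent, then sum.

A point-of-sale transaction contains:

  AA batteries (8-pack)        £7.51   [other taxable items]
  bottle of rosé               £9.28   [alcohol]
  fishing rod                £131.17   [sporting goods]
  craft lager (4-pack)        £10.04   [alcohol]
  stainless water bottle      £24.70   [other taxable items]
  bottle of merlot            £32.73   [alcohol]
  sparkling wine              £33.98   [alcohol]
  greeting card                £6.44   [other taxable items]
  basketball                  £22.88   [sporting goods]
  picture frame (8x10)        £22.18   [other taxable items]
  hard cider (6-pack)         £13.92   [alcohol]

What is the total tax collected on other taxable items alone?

£6.39

AA batteries (8-pack) £7.51: other taxable items → 9% + 1.5% transit = 10.5% → £0.79
Stainless water bottle £24.70: other taxable items → 9% + 1.5% transit = 10.5% → £2.59
Greeting card £6.44: other taxable items → 9% + 1.5% transit = 10.5% → £0.68
Picture frame (8x10) £22.18: other taxable items → 9% + 1.5% transit = 10.5% → £2.33
Tax on other taxable items = £0.79 + £2.59 + £0.68 + £2.33 = £6.39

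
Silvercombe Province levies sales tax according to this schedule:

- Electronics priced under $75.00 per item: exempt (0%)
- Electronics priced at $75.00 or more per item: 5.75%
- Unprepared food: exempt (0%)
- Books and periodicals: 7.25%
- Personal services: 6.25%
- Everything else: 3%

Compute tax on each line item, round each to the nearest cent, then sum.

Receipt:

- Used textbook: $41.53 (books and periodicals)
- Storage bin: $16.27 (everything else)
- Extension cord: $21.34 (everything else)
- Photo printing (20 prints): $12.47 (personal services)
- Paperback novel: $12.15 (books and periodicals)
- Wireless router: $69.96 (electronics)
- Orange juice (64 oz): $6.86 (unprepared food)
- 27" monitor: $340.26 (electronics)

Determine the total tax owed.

$25.36

Used textbook $41.53: books and periodicals → 7.25% → $3.01
Storage bin $16.27: everything else → 3% → $0.49
Extension cord $21.34: everything else → 3% → $0.64
Photo printing (20 prints) $12.47: personal services → 6.25% → $0.78
Paperback novel $12.15: books and periodicals → 7.25% → $0.88
Wireless router $69.96: electronics, under $75.00 → 0% → $0.00
Orange juice (64 oz) $6.86: unprepared food → 0% → $0.00
27" monitor $340.26: electronics, $75.00 or more → 5.75% → $19.56
Total tax = $3.01 + $0.49 + $0.64 + $0.78 + $0.88 + $19.56 = $25.36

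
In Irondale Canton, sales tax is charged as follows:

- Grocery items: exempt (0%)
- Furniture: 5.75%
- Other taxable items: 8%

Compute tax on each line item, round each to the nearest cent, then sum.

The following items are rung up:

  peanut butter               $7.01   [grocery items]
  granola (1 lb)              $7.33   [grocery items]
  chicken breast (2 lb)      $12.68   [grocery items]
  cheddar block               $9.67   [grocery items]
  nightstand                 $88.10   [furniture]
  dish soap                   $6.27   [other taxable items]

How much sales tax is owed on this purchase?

Peanut butter $7.01: grocery items → 0% → $0.00
Granola (1 lb) $7.33: grocery items → 0% → $0.00
Chicken breast (2 lb) $12.68: grocery items → 0% → $0.00
Cheddar block $9.67: grocery items → 0% → $0.00
Nightstand $88.10: furniture → 5.75% → $5.07
Dish soap $6.27: other taxable items → 8% → $0.50
Total tax = $5.07 + $0.50 = $5.57

$5.57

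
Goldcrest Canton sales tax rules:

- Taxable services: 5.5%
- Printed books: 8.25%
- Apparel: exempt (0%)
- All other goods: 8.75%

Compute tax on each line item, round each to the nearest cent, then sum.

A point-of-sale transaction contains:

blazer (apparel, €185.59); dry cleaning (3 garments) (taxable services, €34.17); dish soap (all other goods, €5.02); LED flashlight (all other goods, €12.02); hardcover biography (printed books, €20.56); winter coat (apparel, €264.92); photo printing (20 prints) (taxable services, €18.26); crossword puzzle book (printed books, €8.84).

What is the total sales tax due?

Blazer €185.59: apparel → 0% → €0.00
Dry cleaning (3 garments) €34.17: taxable services → 5.5% → €1.88
Dish soap €5.02: all other goods → 8.75% → €0.44
LED flashlight €12.02: all other goods → 8.75% → €1.05
Hardcover biography €20.56: printed books → 8.25% → €1.70
Winter coat €264.92: apparel → 0% → €0.00
Photo printing (20 prints) €18.26: taxable services → 5.5% → €1.00
Crossword puzzle book €8.84: printed books → 8.25% → €0.73
Total tax = €1.88 + €0.44 + €1.05 + €1.70 + €1.00 + €0.73 = €6.80

€6.80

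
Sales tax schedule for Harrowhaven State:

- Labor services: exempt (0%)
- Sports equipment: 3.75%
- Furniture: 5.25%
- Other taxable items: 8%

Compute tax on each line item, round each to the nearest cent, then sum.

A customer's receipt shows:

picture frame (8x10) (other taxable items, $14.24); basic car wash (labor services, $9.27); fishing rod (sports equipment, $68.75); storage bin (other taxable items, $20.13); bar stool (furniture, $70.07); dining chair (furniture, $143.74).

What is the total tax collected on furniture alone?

$11.23

Bar stool $70.07: furniture → 5.25% → $3.68
Dining chair $143.74: furniture → 5.25% → $7.55
Tax on furniture = $3.68 + $7.55 = $11.23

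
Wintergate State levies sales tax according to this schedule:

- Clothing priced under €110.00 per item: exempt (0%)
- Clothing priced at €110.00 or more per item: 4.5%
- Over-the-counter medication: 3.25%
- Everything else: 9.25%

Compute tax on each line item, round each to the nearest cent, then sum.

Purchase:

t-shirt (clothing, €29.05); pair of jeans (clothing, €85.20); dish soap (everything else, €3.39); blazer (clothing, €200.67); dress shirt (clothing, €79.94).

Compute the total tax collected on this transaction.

T-shirt €29.05: clothing, under €110.00 → 0% → €0.00
Pair of jeans €85.20: clothing, under €110.00 → 0% → €0.00
Dish soap €3.39: everything else → 9.25% → €0.31
Blazer €200.67: clothing, €110.00 or more → 4.5% → €9.03
Dress shirt €79.94: clothing, under €110.00 → 0% → €0.00
Total tax = €0.31 + €9.03 = €9.34

€9.34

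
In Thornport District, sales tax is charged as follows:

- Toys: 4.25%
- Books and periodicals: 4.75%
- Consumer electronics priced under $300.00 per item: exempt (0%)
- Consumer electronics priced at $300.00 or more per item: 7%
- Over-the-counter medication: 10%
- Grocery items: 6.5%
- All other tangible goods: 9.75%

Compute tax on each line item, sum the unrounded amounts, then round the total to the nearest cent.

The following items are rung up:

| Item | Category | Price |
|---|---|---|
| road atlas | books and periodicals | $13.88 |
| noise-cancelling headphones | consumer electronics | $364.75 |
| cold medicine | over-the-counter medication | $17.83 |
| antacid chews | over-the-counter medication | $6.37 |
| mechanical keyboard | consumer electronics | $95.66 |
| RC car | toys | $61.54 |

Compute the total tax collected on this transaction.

$31.23

Road atlas $13.88: books and periodicals → 4.75% → $0.6593
Noise-cancelling headphones $364.75: consumer electronics, $300.00 or more → 7% → $25.5325
Cold medicine $17.83: over-the-counter medication → 10% → $1.783
Antacid chews $6.37: over-the-counter medication → 10% → $0.637
Mechanical keyboard $95.66: consumer electronics, under $300.00 → 0% → $0.00
RC car $61.54: toys → 4.25% → $2.61545
Unrounded tax sum = $31.22725 → $31.23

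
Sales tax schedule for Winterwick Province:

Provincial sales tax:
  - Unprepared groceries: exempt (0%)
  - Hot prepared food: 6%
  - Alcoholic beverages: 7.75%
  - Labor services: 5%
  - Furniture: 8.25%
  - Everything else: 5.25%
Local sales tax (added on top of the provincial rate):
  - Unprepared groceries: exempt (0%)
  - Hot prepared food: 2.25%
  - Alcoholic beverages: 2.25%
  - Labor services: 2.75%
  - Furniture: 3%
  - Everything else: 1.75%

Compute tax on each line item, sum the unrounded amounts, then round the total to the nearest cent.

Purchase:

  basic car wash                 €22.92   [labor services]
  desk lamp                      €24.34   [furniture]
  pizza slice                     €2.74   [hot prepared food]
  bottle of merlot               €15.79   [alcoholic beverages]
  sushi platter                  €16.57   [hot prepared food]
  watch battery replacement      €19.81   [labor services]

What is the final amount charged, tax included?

€111.39

Basic car wash €22.92: labor services → 5% + 2.75% local = 7.75% → €1.7763
Desk lamp €24.34: furniture → 8.25% + 3% local = 11.25% → €2.73825
Pizza slice €2.74: hot prepared food → 6% + 2.25% local = 8.25% → €0.22605
Bottle of merlot €15.79: alcoholic beverages → 7.75% + 2.25% local = 10% → €1.579
Sushi platter €16.57: hot prepared food → 6% + 2.25% local = 8.25% → €1.367025
Watch battery replacement €19.81: labor services → 5% + 2.75% local = 7.75% → €1.535275
Subtotal = €102.17; unrounded tax = €9.2219 → €9.22; total due = €111.39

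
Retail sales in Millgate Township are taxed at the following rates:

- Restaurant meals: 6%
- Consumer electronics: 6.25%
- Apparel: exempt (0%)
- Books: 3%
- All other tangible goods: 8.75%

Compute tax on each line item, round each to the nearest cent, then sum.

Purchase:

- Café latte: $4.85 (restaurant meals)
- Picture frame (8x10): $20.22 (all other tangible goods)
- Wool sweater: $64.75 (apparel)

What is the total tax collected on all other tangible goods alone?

Picture frame (8x10) $20.22: all other tangible goods → 8.75% → $1.77
Tax on all other tangible goods = $1.77

$1.77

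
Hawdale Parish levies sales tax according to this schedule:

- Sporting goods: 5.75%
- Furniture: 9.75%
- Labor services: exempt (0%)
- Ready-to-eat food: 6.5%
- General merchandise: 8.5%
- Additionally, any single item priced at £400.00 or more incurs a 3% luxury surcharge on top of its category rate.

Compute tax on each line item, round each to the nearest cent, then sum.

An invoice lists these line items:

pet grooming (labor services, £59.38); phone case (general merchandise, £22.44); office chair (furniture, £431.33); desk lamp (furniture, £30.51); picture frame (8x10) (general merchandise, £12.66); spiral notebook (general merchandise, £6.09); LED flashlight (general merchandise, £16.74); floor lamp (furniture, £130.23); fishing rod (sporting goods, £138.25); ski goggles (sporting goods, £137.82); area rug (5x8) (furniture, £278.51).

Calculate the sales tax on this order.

Pet grooming £59.38: labor services → 0% → £0.00
Phone case £22.44: general merchandise → 8.5% → £1.91
Office chair £431.33: furniture → 9.75% + 3% surcharge = 12.75% → £54.99
Desk lamp £30.51: furniture → 9.75% → £2.97
Picture frame (8x10) £12.66: general merchandise → 8.5% → £1.08
Spiral notebook £6.09: general merchandise → 8.5% → £0.52
LED flashlight £16.74: general merchandise → 8.5% → £1.42
Floor lamp £130.23: furniture → 9.75% → £12.70
Fishing rod £138.25: sporting goods → 5.75% → £7.95
Ski goggles £137.82: sporting goods → 5.75% → £7.92
Area rug (5x8) £278.51: furniture → 9.75% → £27.15
Total tax = £1.91 + £54.99 + £2.97 + £1.08 + £0.52 + £1.42 + £12.70 + £7.95 + £7.92 + £27.15 = £118.61

£118.61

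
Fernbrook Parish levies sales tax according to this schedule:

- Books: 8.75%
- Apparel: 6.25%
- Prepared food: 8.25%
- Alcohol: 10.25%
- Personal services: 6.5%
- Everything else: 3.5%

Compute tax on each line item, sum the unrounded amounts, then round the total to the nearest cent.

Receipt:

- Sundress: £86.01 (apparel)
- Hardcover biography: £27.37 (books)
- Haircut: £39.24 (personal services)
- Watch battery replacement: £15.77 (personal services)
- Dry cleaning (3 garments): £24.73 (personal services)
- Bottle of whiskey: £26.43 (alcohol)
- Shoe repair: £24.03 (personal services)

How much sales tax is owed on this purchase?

£17.22

Sundress £86.01: apparel → 6.25% → £5.375625
Hardcover biography £27.37: books → 8.75% → £2.394875
Haircut £39.24: personal services → 6.5% → £2.5506
Watch battery replacement £15.77: personal services → 6.5% → £1.02505
Dry cleaning (3 garments) £24.73: personal services → 6.5% → £1.60745
Bottle of whiskey £26.43: alcohol → 10.25% → £2.709075
Shoe repair £24.03: personal services → 6.5% → £1.56195
Unrounded tax sum = £17.224625 → £17.22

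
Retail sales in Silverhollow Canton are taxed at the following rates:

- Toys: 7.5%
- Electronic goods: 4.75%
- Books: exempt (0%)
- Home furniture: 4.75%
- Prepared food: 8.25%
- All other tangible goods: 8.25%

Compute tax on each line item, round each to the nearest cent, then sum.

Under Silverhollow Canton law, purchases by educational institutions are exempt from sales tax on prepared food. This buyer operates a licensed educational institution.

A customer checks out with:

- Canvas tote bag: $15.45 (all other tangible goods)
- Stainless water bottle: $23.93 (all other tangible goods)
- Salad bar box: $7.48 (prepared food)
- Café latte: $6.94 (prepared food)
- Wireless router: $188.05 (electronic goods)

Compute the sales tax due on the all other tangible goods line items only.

Canvas tote bag $15.45: all other tangible goods → 8.25% → $1.27
Stainless water bottle $23.93: all other tangible goods → 8.25% → $1.97
Tax on all other tangible goods = $1.27 + $1.97 = $3.24

$3.24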